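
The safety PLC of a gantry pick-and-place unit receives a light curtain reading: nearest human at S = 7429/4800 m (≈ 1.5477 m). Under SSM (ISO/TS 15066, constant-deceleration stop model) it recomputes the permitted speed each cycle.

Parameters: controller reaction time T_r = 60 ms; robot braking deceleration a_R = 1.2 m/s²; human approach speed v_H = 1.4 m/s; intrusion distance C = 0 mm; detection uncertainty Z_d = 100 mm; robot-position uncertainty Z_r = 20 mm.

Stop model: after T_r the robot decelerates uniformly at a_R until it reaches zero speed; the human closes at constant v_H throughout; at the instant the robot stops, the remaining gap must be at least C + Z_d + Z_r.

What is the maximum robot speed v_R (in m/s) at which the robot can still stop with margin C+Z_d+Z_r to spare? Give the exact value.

v_R_max = 17/20 m/s = 0.8500 m/s

at the boundary: (5/12)·v² + (92/75)·v + (-32249/24000) = 0
  disc = (92/75)² − 4·(5/12)·(-32249/24000) = 149769/40000 ; √disc = 387/200
  v_R = (−(92/75) + 387/200) / (2·(5/12)) = 17/20 m/s
check:
stop time T_s = (17/20)/(6/5) = 0.7083 s
robot covers v_R·T_r = 0.8500·0.0600 = 0.0510 m before braking
robot covers 0.8500·0.7083 − ½·1.2000·0.7083² = 0.3010 m while stopping
person approaches 1.4000·(0.0600+0.7083) = 1.0757 m
residual clearance needed = 0.0000+0.1000+0.0200 = 0.1200 m
sum ≈ 0.0510+0.3010+1.0757+0.1200 ≈ 1.5477 m = S ✓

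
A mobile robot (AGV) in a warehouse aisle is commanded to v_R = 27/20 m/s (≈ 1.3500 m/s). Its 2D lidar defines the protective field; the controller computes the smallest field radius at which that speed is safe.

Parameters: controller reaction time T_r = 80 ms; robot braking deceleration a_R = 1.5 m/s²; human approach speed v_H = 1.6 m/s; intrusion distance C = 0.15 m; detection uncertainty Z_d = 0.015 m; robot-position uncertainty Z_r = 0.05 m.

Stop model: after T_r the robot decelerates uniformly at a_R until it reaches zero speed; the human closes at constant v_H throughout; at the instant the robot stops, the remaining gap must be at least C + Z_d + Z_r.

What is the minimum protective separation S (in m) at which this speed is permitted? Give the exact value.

S_min = 4997/2000 m = 2.4985 m

braking lasts T_s = (27/20)/(3/2) = 0.9000 s
reaction-phase robot travel = 1.3500·0.0800 = 0.1080 m
braking distance = 1.3500²/(2·1.5000) = 0.6075 m
person approaches 1.6000·(0.0800+0.9000) = 1.5680 m
margins: 0.1500+0.0150+0.0500 = 0.2150 m
S_min ≈ 0.1080+0.6075+1.5680+0.2150  ⇒  S_min = 4997/2000 m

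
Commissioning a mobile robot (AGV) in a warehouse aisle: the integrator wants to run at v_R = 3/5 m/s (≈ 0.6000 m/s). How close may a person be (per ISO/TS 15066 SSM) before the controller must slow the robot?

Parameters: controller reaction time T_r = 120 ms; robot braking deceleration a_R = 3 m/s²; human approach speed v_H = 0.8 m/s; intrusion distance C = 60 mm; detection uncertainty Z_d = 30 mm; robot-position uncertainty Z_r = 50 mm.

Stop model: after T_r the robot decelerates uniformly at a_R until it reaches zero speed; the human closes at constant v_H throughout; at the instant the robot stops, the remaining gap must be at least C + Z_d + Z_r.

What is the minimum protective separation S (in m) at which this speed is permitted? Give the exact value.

T_s = v_R/a_R = (3/5)/3 = 0.2000 s
robot in T_r: 0.6000·0.1200 = 0.0720 m
robot under decel: 0.6000²/(2·3.0000) = 0.0600 m
human closes 0.8000·0.3200 = 0.2560 m
residual clearance needed = 0.0600+0.0300+0.0500 = 0.1400 m
S_min ≈ 0.0720+0.0600+0.2560+0.1400  ⇒  S_min = 66/125 m

S_min = 66/125 m = 0.5280 m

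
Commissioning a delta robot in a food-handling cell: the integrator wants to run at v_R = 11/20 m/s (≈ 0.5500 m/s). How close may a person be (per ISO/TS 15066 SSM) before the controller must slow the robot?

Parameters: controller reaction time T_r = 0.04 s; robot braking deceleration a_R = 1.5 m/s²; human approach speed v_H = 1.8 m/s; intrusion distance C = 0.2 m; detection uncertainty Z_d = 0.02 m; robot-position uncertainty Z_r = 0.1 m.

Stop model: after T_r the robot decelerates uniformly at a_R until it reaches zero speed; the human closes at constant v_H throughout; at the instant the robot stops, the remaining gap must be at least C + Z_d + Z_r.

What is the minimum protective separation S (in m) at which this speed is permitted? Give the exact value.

T_s = v_R/a_R = (11/20)/(3/2) = 0.3667 s
reaction-phase robot travel = 0.5500·0.0400 = 0.0220 m
robot under decel: 0.5500²/(2·1.5000) = 0.1008 m
human over T_r+T_s: 1.8000·(0.0400+0.3667) = 0.7320 m
residual clearance needed = 0.2000+0.0200+0.1000 = 0.3200 m
S_min ≈ 0.0220+0.1008+0.7320+0.3200  ⇒  S_min = 7049/6000 m

S_min = 7049/6000 m = 1.1748 m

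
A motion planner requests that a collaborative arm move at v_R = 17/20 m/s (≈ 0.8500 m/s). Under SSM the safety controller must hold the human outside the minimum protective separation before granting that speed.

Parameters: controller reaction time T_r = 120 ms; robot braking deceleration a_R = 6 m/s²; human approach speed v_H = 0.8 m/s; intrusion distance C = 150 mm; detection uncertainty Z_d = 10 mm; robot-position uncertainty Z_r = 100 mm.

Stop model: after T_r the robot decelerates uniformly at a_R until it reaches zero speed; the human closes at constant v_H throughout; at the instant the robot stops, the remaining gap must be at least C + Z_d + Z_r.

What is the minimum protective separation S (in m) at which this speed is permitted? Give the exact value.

T_s = v_R/a_R = (17/20)/6 = 0.1417 s
robot in T_r: 0.8500·0.1200 = 0.1020 m
robot covers 0.8500·0.1417 − ½·6.0000·0.1417² = 0.0602 m while stopping
person approaches 0.8000·(0.1200+0.1417) = 0.2093 m
margins: 0.1500+0.0100+0.1000 = 0.2600 m
S_min ≈ 0.1020+0.0602+0.2093+0.2600  ⇒  S_min = 15157/24000 m

S_min = 15157/24000 m = 0.6315 m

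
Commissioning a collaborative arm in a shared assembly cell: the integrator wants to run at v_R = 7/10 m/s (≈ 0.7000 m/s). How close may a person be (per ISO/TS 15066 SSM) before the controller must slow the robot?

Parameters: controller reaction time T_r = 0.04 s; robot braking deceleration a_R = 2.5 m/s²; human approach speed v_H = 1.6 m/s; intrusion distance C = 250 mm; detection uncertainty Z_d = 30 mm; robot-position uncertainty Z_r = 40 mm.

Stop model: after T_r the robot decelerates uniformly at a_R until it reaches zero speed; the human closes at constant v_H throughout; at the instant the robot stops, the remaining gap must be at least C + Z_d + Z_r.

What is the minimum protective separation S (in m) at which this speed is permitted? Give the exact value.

S_min = 479/500 m = 0.9580 m

T_s = v_R/a_R = (7/10)/(5/2) = 0.2800 s
robot in T_r: 0.7000·0.0400 = 0.0280 m
braking distance = 0.7000²/(2·2.5000) = 0.0980 m
human over T_r+T_s: 1.6000·(0.0400+0.2800) = 0.5120 m
residual clearance needed = 0.2500+0.0300+0.0400 = 0.3200 m
S_min ≈ 0.0280+0.0980+0.5120+0.3200  ⇒  S_min = 479/500 m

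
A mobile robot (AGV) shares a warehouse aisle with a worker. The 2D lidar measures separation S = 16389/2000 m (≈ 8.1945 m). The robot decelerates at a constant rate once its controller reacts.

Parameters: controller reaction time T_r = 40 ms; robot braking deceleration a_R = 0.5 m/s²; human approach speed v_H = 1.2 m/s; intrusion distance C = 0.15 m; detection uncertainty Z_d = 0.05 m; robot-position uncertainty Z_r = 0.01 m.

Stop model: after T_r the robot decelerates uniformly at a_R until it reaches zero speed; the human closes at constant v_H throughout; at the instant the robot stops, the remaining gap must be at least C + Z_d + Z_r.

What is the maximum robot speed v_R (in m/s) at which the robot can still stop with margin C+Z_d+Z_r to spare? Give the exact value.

v_R_max = 37/20 m/s = 1.8500 m/s

at the boundary: (1)·v² + (61/25)·v + (-15873/2000) = 0
  disc = (61/25)² − 4·(1)·(-15873/2000) = 94249/2500 ; √disc = 307/50
  v_R = (−(61/25) + 307/50) / (2·(1)) = 37/20 m/s
check:
stop time T_s = (37/20)/(1/2) = 3.7000 s
robot in T_r: 1.8500·0.0400 = 0.0740 m
braking distance = 1.8500²/(2·0.5000) = 3.4225 m
human closes 1.2000·3.7400 = 4.4880 m
residual clearance needed = 0.1500+0.0500+0.0100 = 0.2100 m
sum ≈ 0.0740+3.4225+4.4880+0.2100 ≈ 8.1945 m = S ✓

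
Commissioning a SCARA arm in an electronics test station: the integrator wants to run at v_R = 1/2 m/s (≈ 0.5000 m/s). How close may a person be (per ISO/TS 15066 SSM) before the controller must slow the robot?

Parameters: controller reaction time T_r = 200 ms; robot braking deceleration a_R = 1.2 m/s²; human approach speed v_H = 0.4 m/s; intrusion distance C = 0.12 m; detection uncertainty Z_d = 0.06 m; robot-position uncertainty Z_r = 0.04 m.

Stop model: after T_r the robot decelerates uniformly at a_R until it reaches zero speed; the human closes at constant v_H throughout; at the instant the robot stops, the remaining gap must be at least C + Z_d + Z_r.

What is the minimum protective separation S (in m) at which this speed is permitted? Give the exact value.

S_min = 161/240 m = 0.6708 m

stop time T_s = (1/2)/(6/5) = 0.4167 s
robot covers v_R·T_r = 0.5000·0.2000 = 0.1000 m before braking
robot covers 0.5000·0.4167 − ½·1.2000·0.4167² = 0.1042 m while stopping
human over T_r+T_s: 0.4000·(0.2000+0.4167) = 0.2467 m
margins: 0.1200+0.0600+0.0400 = 0.2200 m
S_min ≈ 0.1000+0.1042+0.2467+0.2200  ⇒  S_min = 161/240 m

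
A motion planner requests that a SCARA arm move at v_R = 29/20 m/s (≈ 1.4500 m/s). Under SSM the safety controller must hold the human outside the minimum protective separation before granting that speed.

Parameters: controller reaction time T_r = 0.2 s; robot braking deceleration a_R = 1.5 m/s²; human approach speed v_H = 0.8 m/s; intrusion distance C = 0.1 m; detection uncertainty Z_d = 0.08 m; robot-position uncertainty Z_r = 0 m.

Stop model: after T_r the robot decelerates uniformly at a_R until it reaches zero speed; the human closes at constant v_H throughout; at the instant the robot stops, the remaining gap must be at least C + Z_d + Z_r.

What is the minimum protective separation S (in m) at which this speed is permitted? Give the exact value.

T_s = v_R/a_R = (29/20)/(3/2) = 0.9667 s
robot in T_r: 1.4500·0.2000 = 0.2900 m
braking distance = 1.4500²/(2·1.5000) = 0.7008 m
human closes 0.8000·1.1667 = 0.9333 m
C+Z_d+Z_r = 0.1000+0.0800+0.0000 = 0.1800 m
S_min ≈ 0.2900+0.7008+0.9333+0.1800  ⇒  S_min = 101/48 m

S_min = 101/48 m = 2.1042 m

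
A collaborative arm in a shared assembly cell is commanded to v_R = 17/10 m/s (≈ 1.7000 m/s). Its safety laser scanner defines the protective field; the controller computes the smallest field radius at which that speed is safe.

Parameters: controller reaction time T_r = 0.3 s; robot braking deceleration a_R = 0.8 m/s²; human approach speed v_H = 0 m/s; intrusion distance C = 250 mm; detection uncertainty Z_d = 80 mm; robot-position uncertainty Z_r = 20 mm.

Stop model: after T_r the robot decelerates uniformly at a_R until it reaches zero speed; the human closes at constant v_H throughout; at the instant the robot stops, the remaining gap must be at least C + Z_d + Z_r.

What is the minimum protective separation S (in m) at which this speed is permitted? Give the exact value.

S_min = 2133/800 m = 2.6662 m

stop time T_s = (17/10)/(4/5) = 2.1250 s
reaction-phase robot travel = 1.7000·0.3000 = 0.5100 m
braking distance = 1.7000²/(2·0.8000) = 1.8062 m
human over T_r+T_s: 0.0000·(0.3000+2.1250) = 0.0000 m
margins: 0.2500+0.0800+0.0200 = 0.3500 m
S_min ≈ 0.5100+1.8062+0.0000+0.3500  ⇒  S_min = 2133/800 m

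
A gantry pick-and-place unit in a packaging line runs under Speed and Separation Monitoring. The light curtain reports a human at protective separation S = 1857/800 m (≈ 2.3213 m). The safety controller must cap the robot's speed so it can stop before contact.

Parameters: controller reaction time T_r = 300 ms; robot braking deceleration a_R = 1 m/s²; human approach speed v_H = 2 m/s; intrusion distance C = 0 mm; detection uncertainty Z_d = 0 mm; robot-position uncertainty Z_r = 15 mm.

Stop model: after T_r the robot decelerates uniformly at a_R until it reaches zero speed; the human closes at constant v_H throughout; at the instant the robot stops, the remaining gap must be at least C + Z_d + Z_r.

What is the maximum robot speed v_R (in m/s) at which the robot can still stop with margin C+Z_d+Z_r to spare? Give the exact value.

v_R_max = 13/20 m/s = 0.6500 m/s

at the boundary: (1/2)·v² + (23/10)·v + (-273/160) = 0
  disc = (23/10)² − 4·(1/2)·(-273/160) = 3481/400 ; √disc = 59/20
  v_R = (−(23/10) + 59/20) / (2·(1/2)) = 13/20 m/s
check:
braking lasts T_s = (13/20)/1 = 0.6500 s
reaction-phase robot travel = 0.6500·0.3000 = 0.1950 m
braking distance = 0.6500²/(2·1.0000) = 0.2112 m
person approaches 2.0000·(0.3000+0.6500) = 1.9000 m
residual clearance needed = 0.0000+0.0000+0.0150 = 0.0150 m
sum ≈ 0.1950+0.2112+1.9000+0.0150 ≈ 2.3213 m = S ✓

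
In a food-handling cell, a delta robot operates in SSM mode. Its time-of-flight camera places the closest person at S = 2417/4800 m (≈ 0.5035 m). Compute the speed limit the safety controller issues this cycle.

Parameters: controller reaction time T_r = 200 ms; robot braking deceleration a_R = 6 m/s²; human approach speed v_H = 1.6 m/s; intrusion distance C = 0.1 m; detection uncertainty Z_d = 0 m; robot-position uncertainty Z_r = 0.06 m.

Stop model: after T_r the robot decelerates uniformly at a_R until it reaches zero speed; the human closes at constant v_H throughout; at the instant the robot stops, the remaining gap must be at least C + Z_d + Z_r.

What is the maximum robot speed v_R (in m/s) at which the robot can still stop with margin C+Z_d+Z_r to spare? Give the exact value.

collect terms ⇒ (1/12)·v_R² + (7/15)·v_R + (-113/4800) = 0
  disc = (7/15)² − 4·(1/12)·(-113/4800) = 361/1600 ; √disc = 19/40
  v_R = (−(7/15) + 19/40) / (2·(1/12)) = 1/20 m/s
check:
T_s = v_R/a_R = (1/20)/6 = 0.0083 s
robot in T_r: 0.0500·0.2000 = 0.0100 m
robot covers 0.0500·0.0083 − ½·6.0000·0.0083² = 0.0002 m while stopping
human closes 1.6000·0.2083 = 0.3333 m
residual clearance needed = 0.1000+0.0000+0.0600 = 0.1600 m
sum ≈ 0.0100+0.0002+0.3333+0.1600 ≈ 0.5035 m = S ✓

v_R_max = 1/20 m/s = 0.0500 m/s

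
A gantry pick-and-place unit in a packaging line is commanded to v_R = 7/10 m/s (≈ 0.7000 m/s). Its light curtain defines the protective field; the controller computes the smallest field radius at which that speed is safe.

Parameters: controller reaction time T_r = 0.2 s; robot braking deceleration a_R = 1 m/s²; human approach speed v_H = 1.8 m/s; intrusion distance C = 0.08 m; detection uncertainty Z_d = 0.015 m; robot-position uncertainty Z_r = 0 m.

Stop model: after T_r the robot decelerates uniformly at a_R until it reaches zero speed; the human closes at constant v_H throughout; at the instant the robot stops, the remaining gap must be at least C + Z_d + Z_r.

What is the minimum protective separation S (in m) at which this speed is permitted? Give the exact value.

S_min = 21/10 m = 2.1000 m

braking lasts T_s = (7/10)/1 = 0.7000 s
reaction-phase robot travel = 0.7000·0.2000 = 0.1400 m
robot under decel: 0.7000²/(2·1.0000) = 0.2450 m
human closes 1.8000·0.9000 = 1.6200 m
C+Z_d+Z_r = 0.0800+0.0150+0.0000 = 0.0950 m
S_min ≈ 0.1400+0.2450+1.6200+0.0950  ⇒  S_min = 21/10 m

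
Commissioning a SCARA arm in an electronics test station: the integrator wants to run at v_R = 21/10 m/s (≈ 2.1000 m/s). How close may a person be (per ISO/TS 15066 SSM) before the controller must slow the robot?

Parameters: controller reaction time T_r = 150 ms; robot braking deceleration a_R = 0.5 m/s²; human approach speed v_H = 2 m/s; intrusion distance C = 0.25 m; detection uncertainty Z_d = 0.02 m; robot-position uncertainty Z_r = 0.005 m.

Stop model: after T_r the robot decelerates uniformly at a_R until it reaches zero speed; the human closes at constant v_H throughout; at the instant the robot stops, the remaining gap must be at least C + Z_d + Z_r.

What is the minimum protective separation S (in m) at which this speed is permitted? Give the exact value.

S_min = 137/10 m = 13.7000 m

braking lasts T_s = (21/10)/(1/2) = 4.2000 s
robot in T_r: 2.1000·0.1500 = 0.3150 m
braking distance = 2.1000²/(2·0.5000) = 4.4100 m
person approaches 2.0000·(0.1500+4.2000) = 8.7000 m
margins: 0.2500+0.0200+0.0050 = 0.2750 m
S_min ≈ 0.3150+4.4100+8.7000+0.2750  ⇒  S_min = 137/10 m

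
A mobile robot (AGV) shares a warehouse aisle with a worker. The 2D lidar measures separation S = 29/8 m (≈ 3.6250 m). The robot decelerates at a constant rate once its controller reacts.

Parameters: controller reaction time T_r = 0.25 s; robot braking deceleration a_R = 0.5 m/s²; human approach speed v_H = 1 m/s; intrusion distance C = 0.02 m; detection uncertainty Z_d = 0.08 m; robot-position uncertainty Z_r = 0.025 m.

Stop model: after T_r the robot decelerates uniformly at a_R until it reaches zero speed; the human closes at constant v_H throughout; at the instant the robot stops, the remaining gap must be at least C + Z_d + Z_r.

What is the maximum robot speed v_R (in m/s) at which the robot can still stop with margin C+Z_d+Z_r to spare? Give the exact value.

collect terms ⇒ (1)·v_R² + (9/4)·v_R + (-13/4) = 0
  disc = (9/4)² − 4·(1)·(-13/4) = 289/16 ; √disc = 17/4
  v_R = (−(9/4) + 17/4) / (2·(1)) = 1 m/s
check:
T_s = v_R/a_R = 1/(1/2) = 2.0000 s
robot covers v_R·T_r = 1.0000·0.2500 = 0.2500 m before braking
braking distance = 1.0000²/(2·0.5000) = 1.0000 m
human closes 1.0000·2.2500 = 2.2500 m
residual clearance needed = 0.0200+0.0800+0.0250 = 0.1250 m
sum ≈ 0.2500+1.0000+2.2500+0.1250 ≈ 3.6250 m = S ✓

v_R_max = 1 m/s = 1.0000 m/s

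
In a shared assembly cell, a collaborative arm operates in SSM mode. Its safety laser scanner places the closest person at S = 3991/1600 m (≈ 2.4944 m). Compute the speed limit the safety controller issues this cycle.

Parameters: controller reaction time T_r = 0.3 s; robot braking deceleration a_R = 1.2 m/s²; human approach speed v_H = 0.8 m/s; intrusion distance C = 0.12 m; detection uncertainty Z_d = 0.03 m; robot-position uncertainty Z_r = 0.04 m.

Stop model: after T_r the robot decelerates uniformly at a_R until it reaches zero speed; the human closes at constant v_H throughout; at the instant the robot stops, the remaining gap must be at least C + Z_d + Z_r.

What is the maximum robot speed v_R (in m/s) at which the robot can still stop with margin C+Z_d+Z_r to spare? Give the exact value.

v_R_max = 27/20 m/s = 1.3500 m/s

at the boundary: (5/12)·v² + (29/30)·v + (-3303/1600) = 0
  disc = (29/30)² − 4·(5/12)·(-3303/1600) = 63001/14400 ; √disc = 251/120
  v_R = (−(29/30) + 251/120) / (2·(5/12)) = 27/20 m/s
check:
braking lasts T_s = (27/20)/(6/5) = 1.1250 s
reaction-phase robot travel = 1.3500·0.3000 = 0.4050 m
braking distance = 1.3500²/(2·1.2000) = 0.7594 m
person approaches 0.8000·(0.3000+1.1250) = 1.1400 m
residual clearance needed = 0.1200+0.0300+0.0400 = 0.1900 m
sum ≈ 0.4050+0.7594+1.1400+0.1900 ≈ 2.4944 m = S ✓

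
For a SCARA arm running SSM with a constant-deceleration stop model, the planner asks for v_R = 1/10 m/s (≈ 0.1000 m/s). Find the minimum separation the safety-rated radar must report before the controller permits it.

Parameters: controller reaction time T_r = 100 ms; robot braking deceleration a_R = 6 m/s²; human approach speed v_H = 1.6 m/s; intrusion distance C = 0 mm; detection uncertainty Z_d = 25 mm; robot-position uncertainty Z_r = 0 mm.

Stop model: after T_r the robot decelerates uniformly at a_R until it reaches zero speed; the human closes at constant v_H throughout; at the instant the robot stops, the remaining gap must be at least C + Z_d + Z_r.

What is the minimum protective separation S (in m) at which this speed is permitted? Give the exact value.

S_min = 89/400 m = 0.2225 m

stop time T_s = (1/10)/6 = 0.0167 s
robot covers v_R·T_r = 0.1000·0.1000 = 0.0100 m before braking
robot covers 0.1000·0.0167 − ½·6.0000·0.0167² = 0.0008 m while stopping
human closes 1.6000·0.1167 = 0.1867 m
margins: 0.0000+0.0250+0.0000 = 0.0250 m
S_min ≈ 0.0100+0.0008+0.1867+0.0250  ⇒  S_min = 89/400 m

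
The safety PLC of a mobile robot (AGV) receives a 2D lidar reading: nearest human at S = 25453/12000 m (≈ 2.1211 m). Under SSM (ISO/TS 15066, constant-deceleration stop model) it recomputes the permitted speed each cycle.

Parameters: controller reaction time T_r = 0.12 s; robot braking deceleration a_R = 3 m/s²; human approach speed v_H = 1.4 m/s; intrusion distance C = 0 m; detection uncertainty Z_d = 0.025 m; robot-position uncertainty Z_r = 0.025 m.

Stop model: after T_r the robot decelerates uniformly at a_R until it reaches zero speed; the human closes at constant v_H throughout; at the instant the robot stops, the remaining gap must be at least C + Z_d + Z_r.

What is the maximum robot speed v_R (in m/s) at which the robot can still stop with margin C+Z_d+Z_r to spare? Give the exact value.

v_R_max = 41/20 m/s = 2.0500 m/s

quadratic (1/6)·v² + (44/75)·v + (-22837/12000) = 0
  disc = (44/75)² − 4·(1/6)·(-22837/12000) = 16129/10000 ; √disc = 127/100
  v_R = (−(44/75) + 127/100) / (2·(1/6)) = 41/20 m/s
check:
stop time T_s = (41/20)/3 = 0.6833 s
robot in T_r: 2.0500·0.1200 = 0.2460 m
braking distance = 2.0500²/(2·3.0000) = 0.7004 m
human over T_r+T_s: 1.4000·(0.1200+0.6833) = 1.1247 m
margins: 0.0000+0.0250+0.0250 = 0.0500 m
sum ≈ 0.2460+0.7004+1.1247+0.0500 ≈ 2.1211 m = S ✓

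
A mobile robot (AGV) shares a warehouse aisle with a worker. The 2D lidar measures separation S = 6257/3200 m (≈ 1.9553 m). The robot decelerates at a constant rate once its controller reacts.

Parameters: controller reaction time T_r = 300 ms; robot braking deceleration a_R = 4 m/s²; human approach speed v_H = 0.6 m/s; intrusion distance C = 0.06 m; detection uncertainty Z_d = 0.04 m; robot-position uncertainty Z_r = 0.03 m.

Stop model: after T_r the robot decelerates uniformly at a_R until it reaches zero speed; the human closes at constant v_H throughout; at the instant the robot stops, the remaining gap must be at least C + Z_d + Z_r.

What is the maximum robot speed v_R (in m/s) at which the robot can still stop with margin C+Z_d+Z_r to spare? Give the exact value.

v_R_max = 9/4 m/s = 2.2500 m/s

at the boundary: (1/8)·v² + (9/20)·v + (-1053/640) = 0
  disc = (9/20)² − 4·(1/8)·(-1053/640) = 6561/6400 ; √disc = 81/80
  v_R = (−(9/20) + 81/80) / (2·(1/8)) = 9/4 m/s
check:
T_s = v_R/a_R = (9/4)/4 = 0.5625 s
robot covers v_R·T_r = 2.2500·0.3000 = 0.6750 m before braking
robot covers 2.2500·0.5625 − ½·4.0000·0.5625² = 0.6328 m while stopping
person approaches 0.6000·(0.3000+0.5625) = 0.5175 m
margins: 0.0600+0.0400+0.0300 = 0.1300 m
sum ≈ 0.6750+0.6328+0.5175+0.1300 ≈ 1.9553 m = S ✓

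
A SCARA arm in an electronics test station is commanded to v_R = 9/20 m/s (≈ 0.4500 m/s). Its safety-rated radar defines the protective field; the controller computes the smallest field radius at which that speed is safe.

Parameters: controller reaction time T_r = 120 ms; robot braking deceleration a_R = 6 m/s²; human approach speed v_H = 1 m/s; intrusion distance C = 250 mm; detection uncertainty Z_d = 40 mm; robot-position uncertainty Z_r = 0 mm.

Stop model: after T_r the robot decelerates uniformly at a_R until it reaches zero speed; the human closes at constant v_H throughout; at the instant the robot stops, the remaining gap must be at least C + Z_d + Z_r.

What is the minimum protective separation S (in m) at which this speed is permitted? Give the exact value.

T_s = v_R/a_R = (9/20)/6 = 0.0750 s
robot covers v_R·T_r = 0.4500·0.1200 = 0.0540 m before braking
braking distance = 0.4500²/(2·6.0000) = 0.0169 m
human closes 1.0000·0.1950 = 0.1950 m
margins: 0.2500+0.0400+0.0000 = 0.2900 m
S_min ≈ 0.0540+0.0169+0.1950+0.2900  ⇒  S_min = 4447/8000 m

S_min = 4447/8000 m = 0.5559 m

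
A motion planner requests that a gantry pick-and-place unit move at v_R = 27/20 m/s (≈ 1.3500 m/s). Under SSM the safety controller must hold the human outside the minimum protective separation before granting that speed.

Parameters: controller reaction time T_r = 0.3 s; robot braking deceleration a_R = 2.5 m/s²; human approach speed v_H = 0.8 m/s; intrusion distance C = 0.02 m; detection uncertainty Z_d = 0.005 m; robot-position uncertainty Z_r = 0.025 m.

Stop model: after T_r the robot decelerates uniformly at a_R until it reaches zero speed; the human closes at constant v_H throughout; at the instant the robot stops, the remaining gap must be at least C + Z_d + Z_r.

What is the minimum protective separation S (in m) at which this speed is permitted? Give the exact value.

S_min = 2983/2000 m = 1.4915 m

braking lasts T_s = (27/20)/(5/2) = 0.5400 s
reaction-phase robot travel = 1.3500·0.3000 = 0.4050 m
braking distance = 1.3500²/(2·2.5000) = 0.3645 m
person approaches 0.8000·(0.3000+0.5400) = 0.6720 m
C+Z_d+Z_r = 0.0200+0.0050+0.0250 = 0.0500 m
S_min ≈ 0.4050+0.3645+0.6720+0.0500  ⇒  S_min = 2983/2000 m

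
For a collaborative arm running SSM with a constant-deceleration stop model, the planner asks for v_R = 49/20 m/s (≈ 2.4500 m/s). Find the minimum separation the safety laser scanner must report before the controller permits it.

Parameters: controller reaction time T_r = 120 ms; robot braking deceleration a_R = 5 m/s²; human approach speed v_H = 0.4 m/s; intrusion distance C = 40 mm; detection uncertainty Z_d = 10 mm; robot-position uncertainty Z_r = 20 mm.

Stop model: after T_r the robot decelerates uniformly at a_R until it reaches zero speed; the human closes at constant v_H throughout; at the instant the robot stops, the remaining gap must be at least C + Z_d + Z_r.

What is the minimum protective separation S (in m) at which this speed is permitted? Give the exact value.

S_min = 4833/4000 m = 1.2083 m

stop time T_s = (49/20)/5 = 0.4900 s
reaction-phase robot travel = 2.4500·0.1200 = 0.2940 m
robot covers 2.4500·0.4900 − ½·5.0000·0.4900² = 0.6002 m while stopping
human over T_r+T_s: 0.4000·(0.1200+0.4900) = 0.2440 m
margins: 0.0400+0.0100+0.0200 = 0.0700 m
S_min ≈ 0.2940+0.6002+0.2440+0.0700  ⇒  S_min = 4833/4000 m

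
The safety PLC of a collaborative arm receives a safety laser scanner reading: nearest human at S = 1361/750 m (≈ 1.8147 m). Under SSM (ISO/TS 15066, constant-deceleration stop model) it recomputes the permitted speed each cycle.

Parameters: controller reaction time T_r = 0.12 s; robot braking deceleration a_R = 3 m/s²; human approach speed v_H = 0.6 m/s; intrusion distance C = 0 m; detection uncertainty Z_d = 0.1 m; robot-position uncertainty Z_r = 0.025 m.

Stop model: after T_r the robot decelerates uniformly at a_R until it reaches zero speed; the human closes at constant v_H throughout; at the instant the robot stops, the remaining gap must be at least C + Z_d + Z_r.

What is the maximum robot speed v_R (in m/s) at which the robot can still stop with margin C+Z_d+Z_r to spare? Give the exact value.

collect terms ⇒ (1/6)·v_R² + (8/25)·v_R + (-4853/3000) = 0
  disc = (8/25)² − 4·(1/6)·(-4853/3000) = 26569/22500 ; √disc = 163/150
  v_R = (−(8/25) + 163/150) / (2·(1/6)) = 23/10 m/s
check:
T_s = v_R/a_R = (23/10)/3 = 0.7667 s
reaction-phase robot travel = 2.3000·0.1200 = 0.2760 m
robot under decel: 2.3000²/(2·3.0000) = 0.8817 m
human over T_r+T_s: 0.6000·(0.1200+0.7667) = 0.5320 m
C+Z_d+Z_r = 0.0000+0.1000+0.0250 = 0.1250 m
sum ≈ 0.2760+0.8817+0.5320+0.1250 ≈ 1.8147 m = S ✓

v_R_max = 23/10 m/s = 2.3000 m/s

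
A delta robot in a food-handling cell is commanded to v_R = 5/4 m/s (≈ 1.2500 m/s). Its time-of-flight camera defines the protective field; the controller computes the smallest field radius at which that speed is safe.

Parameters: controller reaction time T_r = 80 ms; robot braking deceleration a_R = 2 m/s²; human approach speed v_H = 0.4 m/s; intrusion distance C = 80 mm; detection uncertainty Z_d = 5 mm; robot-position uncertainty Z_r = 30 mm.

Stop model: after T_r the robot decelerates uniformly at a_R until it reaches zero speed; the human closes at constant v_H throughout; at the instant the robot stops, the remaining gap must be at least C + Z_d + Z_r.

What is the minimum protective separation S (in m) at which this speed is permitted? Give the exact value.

braking lasts T_s = (5/4)/2 = 0.6250 s
reaction-phase robot travel = 1.2500·0.0800 = 0.1000 m
braking distance = 1.2500²/(2·2.0000) = 0.3906 m
human closes 0.4000·0.7050 = 0.2820 m
residual clearance needed = 0.0800+0.0050+0.0300 = 0.1150 m
S_min ≈ 0.1000+0.3906+0.2820+0.1150  ⇒  S_min = 7101/8000 m

S_min = 7101/8000 m = 0.8876 m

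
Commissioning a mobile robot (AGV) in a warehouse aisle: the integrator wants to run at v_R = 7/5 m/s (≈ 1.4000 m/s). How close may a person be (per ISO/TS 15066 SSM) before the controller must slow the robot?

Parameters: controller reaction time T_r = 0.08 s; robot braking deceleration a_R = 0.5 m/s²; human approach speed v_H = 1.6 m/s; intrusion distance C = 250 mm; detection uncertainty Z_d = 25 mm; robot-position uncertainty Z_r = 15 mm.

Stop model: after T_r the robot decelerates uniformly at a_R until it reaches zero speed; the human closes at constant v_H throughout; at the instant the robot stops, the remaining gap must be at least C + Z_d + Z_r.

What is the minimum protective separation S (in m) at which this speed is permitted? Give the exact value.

S_min = 697/100 m = 6.9700 m

T_s = v_R/a_R = (7/5)/(1/2) = 2.8000 s
robot covers v_R·T_r = 1.4000·0.0800 = 0.1120 m before braking
robot under decel: 1.4000²/(2·0.5000) = 1.9600 m
human over T_r+T_s: 1.6000·(0.0800+2.8000) = 4.6080 m
C+Z_d+Z_r = 0.2500+0.0250+0.0150 = 0.2900 m
S_min ≈ 0.1120+1.9600+4.6080+0.2900  ⇒  S_min = 697/100 m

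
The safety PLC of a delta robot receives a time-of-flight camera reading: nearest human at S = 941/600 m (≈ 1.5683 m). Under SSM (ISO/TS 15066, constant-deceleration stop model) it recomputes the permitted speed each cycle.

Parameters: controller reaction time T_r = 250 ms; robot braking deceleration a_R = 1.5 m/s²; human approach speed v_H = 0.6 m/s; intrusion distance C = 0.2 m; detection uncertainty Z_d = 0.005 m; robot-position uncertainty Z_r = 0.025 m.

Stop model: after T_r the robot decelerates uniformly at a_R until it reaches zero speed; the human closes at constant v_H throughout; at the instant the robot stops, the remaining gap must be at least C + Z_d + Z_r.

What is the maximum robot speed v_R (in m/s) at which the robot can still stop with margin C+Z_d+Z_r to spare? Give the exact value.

v_R_max = 23/20 m/s = 1.1500 m/s

quadratic (1/3)·v² + (13/20)·v + (-713/600) = 0
  disc = (13/20)² − 4·(1/3)·(-713/600) = 289/144 ; √disc = 17/12
  v_R = (−(13/20) + 17/12) / (2·(1/3)) = 23/20 m/s
check:
braking lasts T_s = (23/20)/(3/2) = 0.7667 s
reaction-phase robot travel = 1.1500·0.2500 = 0.2875 m
robot covers 1.1500·0.7667 − ½·1.5000·0.7667² = 0.4408 m while stopping
human closes 0.6000·1.0167 = 0.6100 m
C+Z_d+Z_r = 0.2000+0.0050+0.0250 = 0.2300 m
sum ≈ 0.2875+0.4408+0.6100+0.2300 ≈ 1.5683 m = S ✓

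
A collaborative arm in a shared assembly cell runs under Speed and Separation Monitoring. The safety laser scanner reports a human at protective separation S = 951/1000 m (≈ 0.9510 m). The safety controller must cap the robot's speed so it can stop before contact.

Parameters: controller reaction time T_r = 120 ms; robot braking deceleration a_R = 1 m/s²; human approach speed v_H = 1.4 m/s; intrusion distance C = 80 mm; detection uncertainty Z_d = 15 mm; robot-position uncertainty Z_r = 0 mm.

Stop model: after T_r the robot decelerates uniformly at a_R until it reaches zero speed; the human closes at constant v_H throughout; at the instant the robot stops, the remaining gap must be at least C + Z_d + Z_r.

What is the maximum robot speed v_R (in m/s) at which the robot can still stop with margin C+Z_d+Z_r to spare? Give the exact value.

collect terms ⇒ (1/2)·v_R² + (38/25)·v_R + (-86/125) = 0
  disc = (38/25)² − 4·(1/2)·(-86/125) = 2304/625 ; √disc = 48/25
  v_R = (−(38/25) + 48/25) / (2·(1/2)) = 2/5 m/s
check:
stop time T_s = (2/5)/1 = 0.4000 s
robot in T_r: 0.4000·0.1200 = 0.0480 m
robot covers 0.4000·0.4000 − ½·1.0000·0.4000² = 0.0800 m while stopping
person approaches 1.4000·(0.1200+0.4000) = 0.7280 m
residual clearance needed = 0.0800+0.0150+0.0000 = 0.0950 m
sum ≈ 0.0480+0.0800+0.7280+0.0950 ≈ 0.9510 m = S ✓

v_R_max = 2/5 m/s = 0.4000 m/s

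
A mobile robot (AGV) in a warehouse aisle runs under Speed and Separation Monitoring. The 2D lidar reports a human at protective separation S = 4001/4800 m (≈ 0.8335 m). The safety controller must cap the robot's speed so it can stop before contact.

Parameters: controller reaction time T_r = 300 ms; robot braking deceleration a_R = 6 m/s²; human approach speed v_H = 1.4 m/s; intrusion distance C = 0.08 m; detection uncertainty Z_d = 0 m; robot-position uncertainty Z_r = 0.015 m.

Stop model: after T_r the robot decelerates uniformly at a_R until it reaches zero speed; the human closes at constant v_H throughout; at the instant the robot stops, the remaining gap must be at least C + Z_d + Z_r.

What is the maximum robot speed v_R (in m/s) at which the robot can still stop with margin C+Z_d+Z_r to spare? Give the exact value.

v_R_max = 11/20 m/s = 0.5500 m/s

at the boundary: (1/12)·v² + (8/15)·v + (-1529/4800) = 0
  disc = (8/15)² − 4·(1/12)·(-1529/4800) = 25/64 ; √disc = 5/8
  v_R = (−(8/15) + 5/8) / (2·(1/12)) = 11/20 m/s
check:
braking lasts T_s = (11/20)/6 = 0.0917 s
robot covers v_R·T_r = 0.5500·0.3000 = 0.1650 m before braking
robot covers 0.5500·0.0917 − ½·6.0000·0.0917² = 0.0252 m while stopping
person approaches 1.4000·(0.3000+0.0917) = 0.5483 m
margins: 0.0800+0.0000+0.0150 = 0.0950 m
sum ≈ 0.1650+0.0252+0.5483+0.0950 ≈ 0.8335 m = S ✓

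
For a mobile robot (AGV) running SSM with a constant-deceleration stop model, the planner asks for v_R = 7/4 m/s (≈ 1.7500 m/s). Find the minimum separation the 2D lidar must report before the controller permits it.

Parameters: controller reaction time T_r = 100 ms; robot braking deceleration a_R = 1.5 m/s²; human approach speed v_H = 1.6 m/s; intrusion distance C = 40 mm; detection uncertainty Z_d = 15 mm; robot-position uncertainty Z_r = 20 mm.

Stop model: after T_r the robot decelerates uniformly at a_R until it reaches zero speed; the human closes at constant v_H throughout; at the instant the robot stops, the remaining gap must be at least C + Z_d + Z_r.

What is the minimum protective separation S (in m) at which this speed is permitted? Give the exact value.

T_s = v_R/a_R = (7/4)/(3/2) = 1.1667 s
reaction-phase robot travel = 1.7500·0.1000 = 0.1750 m
robot covers 1.7500·1.1667 − ½·1.5000·1.1667² = 1.0208 m while stopping
person approaches 1.6000·(0.1000+1.1667) = 2.0267 m
residual clearance needed = 0.0400+0.0150+0.0200 = 0.0750 m
S_min ≈ 0.1750+1.0208+2.0267+0.0750  ⇒  S_min = 1319/400 m

S_min = 1319/400 m = 3.2975 m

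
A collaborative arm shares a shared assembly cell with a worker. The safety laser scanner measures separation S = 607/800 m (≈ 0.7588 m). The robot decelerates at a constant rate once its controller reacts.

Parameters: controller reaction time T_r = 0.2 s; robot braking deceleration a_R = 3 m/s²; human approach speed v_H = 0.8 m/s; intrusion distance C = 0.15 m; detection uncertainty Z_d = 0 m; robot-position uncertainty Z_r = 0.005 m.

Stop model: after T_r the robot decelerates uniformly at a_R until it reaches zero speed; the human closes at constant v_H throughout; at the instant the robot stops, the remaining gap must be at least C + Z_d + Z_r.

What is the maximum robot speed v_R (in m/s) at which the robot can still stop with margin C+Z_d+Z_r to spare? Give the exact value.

at the boundary: (1/6)·v² + (7/15)·v + (-71/160) = 0
  disc = (7/15)² − 4·(1/6)·(-71/160) = 1849/3600 ; √disc = 43/60
  v_R = (−(7/15) + 43/60) / (2·(1/6)) = 3/4 m/s
check:
stop time T_s = (3/4)/3 = 0.2500 s
reaction-phase robot travel = 0.7500·0.2000 = 0.1500 m
robot covers 0.7500·0.2500 − ½·3.0000·0.2500² = 0.0938 m while stopping
human closes 0.8000·0.4500 = 0.3600 m
C+Z_d+Z_r = 0.1500+0.0000+0.0050 = 0.1550 m
sum ≈ 0.1500+0.0938+0.3600+0.1550 ≈ 0.7588 m = S ✓

v_R_max = 3/4 m/s = 0.7500 m/s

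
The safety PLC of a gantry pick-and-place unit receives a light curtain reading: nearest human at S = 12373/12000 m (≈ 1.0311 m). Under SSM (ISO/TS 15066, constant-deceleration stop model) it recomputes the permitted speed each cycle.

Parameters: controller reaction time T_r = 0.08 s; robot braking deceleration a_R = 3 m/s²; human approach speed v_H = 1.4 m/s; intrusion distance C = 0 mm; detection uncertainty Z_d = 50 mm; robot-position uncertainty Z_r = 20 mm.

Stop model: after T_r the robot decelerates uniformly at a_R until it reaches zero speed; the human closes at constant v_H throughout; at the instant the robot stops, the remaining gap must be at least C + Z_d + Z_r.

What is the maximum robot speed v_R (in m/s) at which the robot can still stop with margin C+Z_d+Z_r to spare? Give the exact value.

quadratic (1/6)·v² + (41/75)·v + (-10189/12000) = 0
  disc = (41/75)² − 4·(1/6)·(-10189/12000) = 8649/10000 ; √disc = 93/100
  v_R = (−(41/75) + 93/100) / (2·(1/6)) = 23/20 m/s
check:
stop time T_s = (23/20)/3 = 0.3833 s
robot covers v_R·T_r = 1.1500·0.0800 = 0.0920 m before braking
robot covers 1.1500·0.3833 − ½·3.0000·0.3833² = 0.2204 m while stopping
person approaches 1.4000·(0.0800+0.3833) = 0.6487 m
residual clearance needed = 0.0000+0.0500+0.0200 = 0.0700 m
sum ≈ 0.0920+0.2204+0.6487+0.0700 ≈ 1.0311 m = S ✓

v_R_max = 23/20 m/s = 1.1500 m/s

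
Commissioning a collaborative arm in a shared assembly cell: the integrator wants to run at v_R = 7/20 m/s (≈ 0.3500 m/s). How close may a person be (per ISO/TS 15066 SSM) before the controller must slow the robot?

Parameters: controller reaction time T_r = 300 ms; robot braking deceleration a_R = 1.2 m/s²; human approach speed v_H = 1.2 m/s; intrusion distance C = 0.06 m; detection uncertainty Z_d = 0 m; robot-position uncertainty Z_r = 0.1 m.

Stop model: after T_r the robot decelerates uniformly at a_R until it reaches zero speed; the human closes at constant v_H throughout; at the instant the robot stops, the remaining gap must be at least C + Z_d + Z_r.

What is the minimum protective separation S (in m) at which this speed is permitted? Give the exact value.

braking lasts T_s = (7/20)/(6/5) = 0.2917 s
robot covers v_R·T_r = 0.3500·0.3000 = 0.1050 m before braking
braking distance = 0.3500²/(2·1.2000) = 0.0510 m
human closes 1.2000·0.5917 = 0.7100 m
residual clearance needed = 0.0600+0.0000+0.1000 = 0.1600 m
S_min ≈ 0.1050+0.0510+0.7100+0.1600  ⇒  S_min = 197/192 m

S_min = 197/192 m = 1.0260 m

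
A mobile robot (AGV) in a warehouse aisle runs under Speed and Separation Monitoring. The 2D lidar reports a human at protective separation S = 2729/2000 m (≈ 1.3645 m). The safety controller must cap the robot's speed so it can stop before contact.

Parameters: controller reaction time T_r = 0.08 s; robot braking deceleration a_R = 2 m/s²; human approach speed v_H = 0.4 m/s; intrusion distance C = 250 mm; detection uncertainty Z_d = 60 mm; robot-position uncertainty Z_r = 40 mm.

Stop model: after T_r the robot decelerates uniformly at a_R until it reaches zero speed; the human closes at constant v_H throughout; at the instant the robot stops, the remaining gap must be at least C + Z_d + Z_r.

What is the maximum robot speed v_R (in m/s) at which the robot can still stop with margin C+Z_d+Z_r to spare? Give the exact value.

v_R_max = 3/2 m/s = 1.5000 m/s

quadratic (1/4)·v² + (7/25)·v + (-393/400) = 0
  disc = (7/25)² − 4·(1/4)·(-393/400) = 10609/10000 ; √disc = 103/100
  v_R = (−(7/25) + 103/100) / (2·(1/4)) = 3/2 m/s
check:
braking lasts T_s = (3/2)/2 = 0.7500 s
robot covers v_R·T_r = 1.5000·0.0800 = 0.1200 m before braking
robot under decel: 1.5000²/(2·2.0000) = 0.5625 m
human over T_r+T_s: 0.4000·(0.0800+0.7500) = 0.3320 m
C+Z_d+Z_r = 0.2500+0.0600+0.0400 = 0.3500 m
sum ≈ 0.1200+0.5625+0.3320+0.3500 ≈ 1.3645 m = S ✓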